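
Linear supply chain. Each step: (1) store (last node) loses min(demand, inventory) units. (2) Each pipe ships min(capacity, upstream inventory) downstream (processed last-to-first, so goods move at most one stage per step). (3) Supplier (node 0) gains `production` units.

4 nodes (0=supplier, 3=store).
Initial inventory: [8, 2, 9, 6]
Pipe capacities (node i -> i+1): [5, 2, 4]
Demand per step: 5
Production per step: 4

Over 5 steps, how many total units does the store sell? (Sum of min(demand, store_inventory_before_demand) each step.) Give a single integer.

Answer: 21

Derivation:
Step 1: sold=5 (running total=5) -> [7 5 7 5]
Step 2: sold=5 (running total=10) -> [6 8 5 4]
Step 3: sold=4 (running total=14) -> [5 11 3 4]
Step 4: sold=4 (running total=18) -> [4 14 2 3]
Step 5: sold=3 (running total=21) -> [4 16 2 2]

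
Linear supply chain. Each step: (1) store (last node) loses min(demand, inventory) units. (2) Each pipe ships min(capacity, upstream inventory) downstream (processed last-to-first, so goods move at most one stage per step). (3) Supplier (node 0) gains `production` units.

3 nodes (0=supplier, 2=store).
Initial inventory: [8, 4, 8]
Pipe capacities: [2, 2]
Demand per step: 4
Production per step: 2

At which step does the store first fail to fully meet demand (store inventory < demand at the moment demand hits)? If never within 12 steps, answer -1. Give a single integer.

Step 1: demand=4,sold=4 ship[1->2]=2 ship[0->1]=2 prod=2 -> [8 4 6]
Step 2: demand=4,sold=4 ship[1->2]=2 ship[0->1]=2 prod=2 -> [8 4 4]
Step 3: demand=4,sold=4 ship[1->2]=2 ship[0->1]=2 prod=2 -> [8 4 2]
Step 4: demand=4,sold=2 ship[1->2]=2 ship[0->1]=2 prod=2 -> [8 4 2]
Step 5: demand=4,sold=2 ship[1->2]=2 ship[0->1]=2 prod=2 -> [8 4 2]
Step 6: demand=4,sold=2 ship[1->2]=2 ship[0->1]=2 prod=2 -> [8 4 2]
Step 7: demand=4,sold=2 ship[1->2]=2 ship[0->1]=2 prod=2 -> [8 4 2]
Step 8: demand=4,sold=2 ship[1->2]=2 ship[0->1]=2 prod=2 -> [8 4 2]
Step 9: demand=4,sold=2 ship[1->2]=2 ship[0->1]=2 prod=2 -> [8 4 2]
Step 10: demand=4,sold=2 ship[1->2]=2 ship[0->1]=2 prod=2 -> [8 4 2]
Step 11: demand=4,sold=2 ship[1->2]=2 ship[0->1]=2 prod=2 -> [8 4 2]
Step 12: demand=4,sold=2 ship[1->2]=2 ship[0->1]=2 prod=2 -> [8 4 2]
First stockout at step 4

4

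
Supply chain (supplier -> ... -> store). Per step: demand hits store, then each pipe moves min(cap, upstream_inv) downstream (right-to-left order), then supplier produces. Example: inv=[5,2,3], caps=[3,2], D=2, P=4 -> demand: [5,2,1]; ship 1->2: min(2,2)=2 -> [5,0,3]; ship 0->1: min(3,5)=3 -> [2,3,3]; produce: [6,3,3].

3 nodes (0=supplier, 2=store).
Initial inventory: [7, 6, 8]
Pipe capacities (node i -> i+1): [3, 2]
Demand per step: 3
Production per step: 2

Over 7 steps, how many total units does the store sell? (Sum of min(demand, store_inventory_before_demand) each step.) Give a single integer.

Answer: 20

Derivation:
Step 1: sold=3 (running total=3) -> [6 7 7]
Step 2: sold=3 (running total=6) -> [5 8 6]
Step 3: sold=3 (running total=9) -> [4 9 5]
Step 4: sold=3 (running total=12) -> [3 10 4]
Step 5: sold=3 (running total=15) -> [2 11 3]
Step 6: sold=3 (running total=18) -> [2 11 2]
Step 7: sold=2 (running total=20) -> [2 11 2]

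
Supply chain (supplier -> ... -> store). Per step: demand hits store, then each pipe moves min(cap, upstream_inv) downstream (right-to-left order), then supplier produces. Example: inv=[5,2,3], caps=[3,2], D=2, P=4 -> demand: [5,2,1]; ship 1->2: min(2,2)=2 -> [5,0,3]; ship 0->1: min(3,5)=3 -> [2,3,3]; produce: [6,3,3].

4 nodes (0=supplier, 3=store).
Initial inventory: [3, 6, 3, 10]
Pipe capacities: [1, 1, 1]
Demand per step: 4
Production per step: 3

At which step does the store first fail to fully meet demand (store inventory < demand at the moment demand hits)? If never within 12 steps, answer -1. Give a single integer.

Step 1: demand=4,sold=4 ship[2->3]=1 ship[1->2]=1 ship[0->1]=1 prod=3 -> [5 6 3 7]
Step 2: demand=4,sold=4 ship[2->3]=1 ship[1->2]=1 ship[0->1]=1 prod=3 -> [7 6 3 4]
Step 3: demand=4,sold=4 ship[2->3]=1 ship[1->2]=1 ship[0->1]=1 prod=3 -> [9 6 3 1]
Step 4: demand=4,sold=1 ship[2->3]=1 ship[1->2]=1 ship[0->1]=1 prod=3 -> [11 6 3 1]
Step 5: demand=4,sold=1 ship[2->3]=1 ship[1->2]=1 ship[0->1]=1 prod=3 -> [13 6 3 1]
Step 6: demand=4,sold=1 ship[2->3]=1 ship[1->2]=1 ship[0->1]=1 prod=3 -> [15 6 3 1]
Step 7: demand=4,sold=1 ship[2->3]=1 ship[1->2]=1 ship[0->1]=1 prod=3 -> [17 6 3 1]
Step 8: demand=4,sold=1 ship[2->3]=1 ship[1->2]=1 ship[0->1]=1 prod=3 -> [19 6 3 1]
Step 9: demand=4,sold=1 ship[2->3]=1 ship[1->2]=1 ship[0->1]=1 prod=3 -> [21 6 3 1]
Step 10: demand=4,sold=1 ship[2->3]=1 ship[1->2]=1 ship[0->1]=1 prod=3 -> [23 6 3 1]
Step 11: demand=4,sold=1 ship[2->3]=1 ship[1->2]=1 ship[0->1]=1 prod=3 -> [25 6 3 1]
Step 12: demand=4,sold=1 ship[2->3]=1 ship[1->2]=1 ship[0->1]=1 prod=3 -> [27 6 3 1]
First stockout at step 4

4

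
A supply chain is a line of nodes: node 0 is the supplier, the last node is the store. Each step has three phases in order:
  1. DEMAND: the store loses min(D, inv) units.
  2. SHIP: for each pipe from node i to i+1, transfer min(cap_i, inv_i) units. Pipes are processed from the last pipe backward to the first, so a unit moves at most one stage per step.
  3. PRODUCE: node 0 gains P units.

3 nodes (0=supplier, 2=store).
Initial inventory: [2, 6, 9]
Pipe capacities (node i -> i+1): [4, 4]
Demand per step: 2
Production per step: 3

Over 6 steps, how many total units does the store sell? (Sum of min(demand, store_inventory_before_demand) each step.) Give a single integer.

Answer: 12

Derivation:
Step 1: sold=2 (running total=2) -> [3 4 11]
Step 2: sold=2 (running total=4) -> [3 3 13]
Step 3: sold=2 (running total=6) -> [3 3 14]
Step 4: sold=2 (running total=8) -> [3 3 15]
Step 5: sold=2 (running total=10) -> [3 3 16]
Step 6: sold=2 (running total=12) -> [3 3 17]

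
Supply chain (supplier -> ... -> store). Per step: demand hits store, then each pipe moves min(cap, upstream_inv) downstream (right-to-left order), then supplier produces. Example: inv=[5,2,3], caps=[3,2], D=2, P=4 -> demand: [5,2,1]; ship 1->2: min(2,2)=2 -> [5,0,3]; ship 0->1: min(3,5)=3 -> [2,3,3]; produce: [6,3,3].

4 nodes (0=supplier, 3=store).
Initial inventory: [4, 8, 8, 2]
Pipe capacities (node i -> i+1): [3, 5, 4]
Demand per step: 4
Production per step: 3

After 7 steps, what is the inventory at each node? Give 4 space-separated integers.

Step 1: demand=4,sold=2 ship[2->3]=4 ship[1->2]=5 ship[0->1]=3 prod=3 -> inv=[4 6 9 4]
Step 2: demand=4,sold=4 ship[2->3]=4 ship[1->2]=5 ship[0->1]=3 prod=3 -> inv=[4 4 10 4]
Step 3: demand=4,sold=4 ship[2->3]=4 ship[1->2]=4 ship[0->1]=3 prod=3 -> inv=[4 3 10 4]
Step 4: demand=4,sold=4 ship[2->3]=4 ship[1->2]=3 ship[0->1]=3 prod=3 -> inv=[4 3 9 4]
Step 5: demand=4,sold=4 ship[2->3]=4 ship[1->2]=3 ship[0->1]=3 prod=3 -> inv=[4 3 8 4]
Step 6: demand=4,sold=4 ship[2->3]=4 ship[1->2]=3 ship[0->1]=3 prod=3 -> inv=[4 3 7 4]
Step 7: demand=4,sold=4 ship[2->3]=4 ship[1->2]=3 ship[0->1]=3 prod=3 -> inv=[4 3 6 4]

4 3 6 4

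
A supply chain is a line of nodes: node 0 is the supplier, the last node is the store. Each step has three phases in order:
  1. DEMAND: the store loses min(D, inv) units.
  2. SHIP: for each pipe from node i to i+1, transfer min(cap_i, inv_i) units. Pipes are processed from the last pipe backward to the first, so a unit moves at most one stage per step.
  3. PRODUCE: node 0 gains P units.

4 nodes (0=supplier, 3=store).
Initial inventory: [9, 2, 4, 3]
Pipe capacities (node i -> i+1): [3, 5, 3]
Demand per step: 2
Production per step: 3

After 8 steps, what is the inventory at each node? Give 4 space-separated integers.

Step 1: demand=2,sold=2 ship[2->3]=3 ship[1->2]=2 ship[0->1]=3 prod=3 -> inv=[9 3 3 4]
Step 2: demand=2,sold=2 ship[2->3]=3 ship[1->2]=3 ship[0->1]=3 prod=3 -> inv=[9 3 3 5]
Step 3: demand=2,sold=2 ship[2->3]=3 ship[1->2]=3 ship[0->1]=3 prod=3 -> inv=[9 3 3 6]
Step 4: demand=2,sold=2 ship[2->3]=3 ship[1->2]=3 ship[0->1]=3 prod=3 -> inv=[9 3 3 7]
Step 5: demand=2,sold=2 ship[2->3]=3 ship[1->2]=3 ship[0->1]=3 prod=3 -> inv=[9 3 3 8]
Step 6: demand=2,sold=2 ship[2->3]=3 ship[1->2]=3 ship[0->1]=3 prod=3 -> inv=[9 3 3 9]
Step 7: demand=2,sold=2 ship[2->3]=3 ship[1->2]=3 ship[0->1]=3 prod=3 -> inv=[9 3 3 10]
Step 8: demand=2,sold=2 ship[2->3]=3 ship[1->2]=3 ship[0->1]=3 prod=3 -> inv=[9 3 3 11]

9 3 3 11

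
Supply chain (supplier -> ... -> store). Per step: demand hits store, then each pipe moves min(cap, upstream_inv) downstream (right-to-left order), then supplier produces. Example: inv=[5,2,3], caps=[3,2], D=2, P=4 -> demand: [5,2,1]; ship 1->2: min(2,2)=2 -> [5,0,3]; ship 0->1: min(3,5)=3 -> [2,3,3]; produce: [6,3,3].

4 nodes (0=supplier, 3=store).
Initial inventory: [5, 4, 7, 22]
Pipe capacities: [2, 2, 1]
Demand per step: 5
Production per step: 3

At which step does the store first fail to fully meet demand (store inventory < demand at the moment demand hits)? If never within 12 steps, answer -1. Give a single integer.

Step 1: demand=5,sold=5 ship[2->3]=1 ship[1->2]=2 ship[0->1]=2 prod=3 -> [6 4 8 18]
Step 2: demand=5,sold=5 ship[2->3]=1 ship[1->2]=2 ship[0->1]=2 prod=3 -> [7 4 9 14]
Step 3: demand=5,sold=5 ship[2->3]=1 ship[1->2]=2 ship[0->1]=2 prod=3 -> [8 4 10 10]
Step 4: demand=5,sold=5 ship[2->3]=1 ship[1->2]=2 ship[0->1]=2 prod=3 -> [9 4 11 6]
Step 5: demand=5,sold=5 ship[2->3]=1 ship[1->2]=2 ship[0->1]=2 prod=3 -> [10 4 12 2]
Step 6: demand=5,sold=2 ship[2->3]=1 ship[1->2]=2 ship[0->1]=2 prod=3 -> [11 4 13 1]
Step 7: demand=5,sold=1 ship[2->3]=1 ship[1->2]=2 ship[0->1]=2 prod=3 -> [12 4 14 1]
Step 8: demand=5,sold=1 ship[2->3]=1 ship[1->2]=2 ship[0->1]=2 prod=3 -> [13 4 15 1]
Step 9: demand=5,sold=1 ship[2->3]=1 ship[1->2]=2 ship[0->1]=2 prod=3 -> [14 4 16 1]
Step 10: demand=5,sold=1 ship[2->3]=1 ship[1->2]=2 ship[0->1]=2 prod=3 -> [15 4 17 1]
Step 11: demand=5,sold=1 ship[2->3]=1 ship[1->2]=2 ship[0->1]=2 prod=3 -> [16 4 18 1]
Step 12: demand=5,sold=1 ship[2->3]=1 ship[1->2]=2 ship[0->1]=2 prod=3 -> [17 4 19 1]
First stockout at step 6

6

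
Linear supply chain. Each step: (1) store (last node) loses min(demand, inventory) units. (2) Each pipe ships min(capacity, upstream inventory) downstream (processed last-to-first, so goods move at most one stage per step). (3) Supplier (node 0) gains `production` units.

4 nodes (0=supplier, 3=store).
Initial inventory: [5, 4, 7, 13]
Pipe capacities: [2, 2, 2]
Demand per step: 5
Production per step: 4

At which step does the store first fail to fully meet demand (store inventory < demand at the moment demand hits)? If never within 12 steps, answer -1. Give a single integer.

Step 1: demand=5,sold=5 ship[2->3]=2 ship[1->2]=2 ship[0->1]=2 prod=4 -> [7 4 7 10]
Step 2: demand=5,sold=5 ship[2->3]=2 ship[1->2]=2 ship[0->1]=2 prod=4 -> [9 4 7 7]
Step 3: demand=5,sold=5 ship[2->3]=2 ship[1->2]=2 ship[0->1]=2 prod=4 -> [11 4 7 4]
Step 4: demand=5,sold=4 ship[2->3]=2 ship[1->2]=2 ship[0->1]=2 prod=4 -> [13 4 7 2]
Step 5: demand=5,sold=2 ship[2->3]=2 ship[1->2]=2 ship[0->1]=2 prod=4 -> [15 4 7 2]
Step 6: demand=5,sold=2 ship[2->3]=2 ship[1->2]=2 ship[0->1]=2 prod=4 -> [17 4 7 2]
Step 7: demand=5,sold=2 ship[2->3]=2 ship[1->2]=2 ship[0->1]=2 prod=4 -> [19 4 7 2]
Step 8: demand=5,sold=2 ship[2->3]=2 ship[1->2]=2 ship[0->1]=2 prod=4 -> [21 4 7 2]
Step 9: demand=5,sold=2 ship[2->3]=2 ship[1->2]=2 ship[0->1]=2 prod=4 -> [23 4 7 2]
Step 10: demand=5,sold=2 ship[2->3]=2 ship[1->2]=2 ship[0->1]=2 prod=4 -> [25 4 7 2]
Step 11: demand=5,sold=2 ship[2->3]=2 ship[1->2]=2 ship[0->1]=2 prod=4 -> [27 4 7 2]
Step 12: demand=5,sold=2 ship[2->3]=2 ship[1->2]=2 ship[0->1]=2 prod=4 -> [29 4 7 2]
First stockout at step 4

4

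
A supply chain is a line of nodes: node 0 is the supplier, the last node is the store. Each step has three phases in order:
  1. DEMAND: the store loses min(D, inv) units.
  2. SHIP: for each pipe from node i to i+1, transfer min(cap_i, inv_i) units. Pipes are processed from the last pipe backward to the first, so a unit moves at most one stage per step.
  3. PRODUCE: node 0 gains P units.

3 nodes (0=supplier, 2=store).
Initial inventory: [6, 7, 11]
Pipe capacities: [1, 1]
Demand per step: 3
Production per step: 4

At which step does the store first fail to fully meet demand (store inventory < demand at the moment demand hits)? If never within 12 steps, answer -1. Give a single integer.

Step 1: demand=3,sold=3 ship[1->2]=1 ship[0->1]=1 prod=4 -> [9 7 9]
Step 2: demand=3,sold=3 ship[1->2]=1 ship[0->1]=1 prod=4 -> [12 7 7]
Step 3: demand=3,sold=3 ship[1->2]=1 ship[0->1]=1 prod=4 -> [15 7 5]
Step 4: demand=3,sold=3 ship[1->2]=1 ship[0->1]=1 prod=4 -> [18 7 3]
Step 5: demand=3,sold=3 ship[1->2]=1 ship[0->1]=1 prod=4 -> [21 7 1]
Step 6: demand=3,sold=1 ship[1->2]=1 ship[0->1]=1 prod=4 -> [24 7 1]
Step 7: demand=3,sold=1 ship[1->2]=1 ship[0->1]=1 prod=4 -> [27 7 1]
Step 8: demand=3,sold=1 ship[1->2]=1 ship[0->1]=1 prod=4 -> [30 7 1]
Step 9: demand=3,sold=1 ship[1->2]=1 ship[0->1]=1 prod=4 -> [33 7 1]
Step 10: demand=3,sold=1 ship[1->2]=1 ship[0->1]=1 prod=4 -> [36 7 1]
Step 11: demand=3,sold=1 ship[1->2]=1 ship[0->1]=1 prod=4 -> [39 7 1]
Step 12: demand=3,sold=1 ship[1->2]=1 ship[0->1]=1 prod=4 -> [42 7 1]
First stockout at step 6

6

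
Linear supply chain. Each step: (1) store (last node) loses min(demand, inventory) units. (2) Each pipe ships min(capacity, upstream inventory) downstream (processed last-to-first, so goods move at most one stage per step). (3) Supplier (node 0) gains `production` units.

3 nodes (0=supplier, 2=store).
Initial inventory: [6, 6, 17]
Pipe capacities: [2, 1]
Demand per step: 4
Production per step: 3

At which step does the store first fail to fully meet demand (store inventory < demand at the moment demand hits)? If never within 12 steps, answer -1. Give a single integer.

Step 1: demand=4,sold=4 ship[1->2]=1 ship[0->1]=2 prod=3 -> [7 7 14]
Step 2: demand=4,sold=4 ship[1->2]=1 ship[0->1]=2 prod=3 -> [8 8 11]
Step 3: demand=4,sold=4 ship[1->2]=1 ship[0->1]=2 prod=3 -> [9 9 8]
Step 4: demand=4,sold=4 ship[1->2]=1 ship[0->1]=2 prod=3 -> [10 10 5]
Step 5: demand=4,sold=4 ship[1->2]=1 ship[0->1]=2 prod=3 -> [11 11 2]
Step 6: demand=4,sold=2 ship[1->2]=1 ship[0->1]=2 prod=3 -> [12 12 1]
Step 7: demand=4,sold=1 ship[1->2]=1 ship[0->1]=2 prod=3 -> [13 13 1]
Step 8: demand=4,sold=1 ship[1->2]=1 ship[0->1]=2 prod=3 -> [14 14 1]
Step 9: demand=4,sold=1 ship[1->2]=1 ship[0->1]=2 prod=3 -> [15 15 1]
Step 10: demand=4,sold=1 ship[1->2]=1 ship[0->1]=2 prod=3 -> [16 16 1]
Step 11: demand=4,sold=1 ship[1->2]=1 ship[0->1]=2 prod=3 -> [17 17 1]
Step 12: demand=4,sold=1 ship[1->2]=1 ship[0->1]=2 prod=3 -> [18 18 1]
First stockout at step 6

6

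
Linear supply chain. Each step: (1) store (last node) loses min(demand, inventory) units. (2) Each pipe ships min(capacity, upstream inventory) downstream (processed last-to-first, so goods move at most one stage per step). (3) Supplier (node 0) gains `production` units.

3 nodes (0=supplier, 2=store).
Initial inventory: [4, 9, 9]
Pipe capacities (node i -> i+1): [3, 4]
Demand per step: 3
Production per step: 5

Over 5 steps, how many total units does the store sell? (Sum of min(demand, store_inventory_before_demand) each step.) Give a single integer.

Step 1: sold=3 (running total=3) -> [6 8 10]
Step 2: sold=3 (running total=6) -> [8 7 11]
Step 3: sold=3 (running total=9) -> [10 6 12]
Step 4: sold=3 (running total=12) -> [12 5 13]
Step 5: sold=3 (running total=15) -> [14 4 14]

Answer: 15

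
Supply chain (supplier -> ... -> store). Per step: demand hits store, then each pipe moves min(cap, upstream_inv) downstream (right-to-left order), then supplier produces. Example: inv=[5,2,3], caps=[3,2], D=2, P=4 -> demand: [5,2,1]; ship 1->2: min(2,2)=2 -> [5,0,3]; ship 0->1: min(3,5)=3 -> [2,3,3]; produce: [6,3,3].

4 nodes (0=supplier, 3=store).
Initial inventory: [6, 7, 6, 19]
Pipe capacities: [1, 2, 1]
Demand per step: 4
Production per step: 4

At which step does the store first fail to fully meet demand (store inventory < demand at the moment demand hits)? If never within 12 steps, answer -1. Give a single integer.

Step 1: demand=4,sold=4 ship[2->3]=1 ship[1->2]=2 ship[0->1]=1 prod=4 -> [9 6 7 16]
Step 2: demand=4,sold=4 ship[2->3]=1 ship[1->2]=2 ship[0->1]=1 prod=4 -> [12 5 8 13]
Step 3: demand=4,sold=4 ship[2->3]=1 ship[1->2]=2 ship[0->1]=1 prod=4 -> [15 4 9 10]
Step 4: demand=4,sold=4 ship[2->3]=1 ship[1->2]=2 ship[0->1]=1 prod=4 -> [18 3 10 7]
Step 5: demand=4,sold=4 ship[2->3]=1 ship[1->2]=2 ship[0->1]=1 prod=4 -> [21 2 11 4]
Step 6: demand=4,sold=4 ship[2->3]=1 ship[1->2]=2 ship[0->1]=1 prod=4 -> [24 1 12 1]
Step 7: demand=4,sold=1 ship[2->3]=1 ship[1->2]=1 ship[0->1]=1 prod=4 -> [27 1 12 1]
Step 8: demand=4,sold=1 ship[2->3]=1 ship[1->2]=1 ship[0->1]=1 prod=4 -> [30 1 12 1]
Step 9: demand=4,sold=1 ship[2->3]=1 ship[1->2]=1 ship[0->1]=1 prod=4 -> [33 1 12 1]
Step 10: demand=4,sold=1 ship[2->3]=1 ship[1->2]=1 ship[0->1]=1 prod=4 -> [36 1 12 1]
Step 11: demand=4,sold=1 ship[2->3]=1 ship[1->2]=1 ship[0->1]=1 prod=4 -> [39 1 12 1]
Step 12: demand=4,sold=1 ship[2->3]=1 ship[1->2]=1 ship[0->1]=1 prod=4 -> [42 1 12 1]
First stockout at step 7

7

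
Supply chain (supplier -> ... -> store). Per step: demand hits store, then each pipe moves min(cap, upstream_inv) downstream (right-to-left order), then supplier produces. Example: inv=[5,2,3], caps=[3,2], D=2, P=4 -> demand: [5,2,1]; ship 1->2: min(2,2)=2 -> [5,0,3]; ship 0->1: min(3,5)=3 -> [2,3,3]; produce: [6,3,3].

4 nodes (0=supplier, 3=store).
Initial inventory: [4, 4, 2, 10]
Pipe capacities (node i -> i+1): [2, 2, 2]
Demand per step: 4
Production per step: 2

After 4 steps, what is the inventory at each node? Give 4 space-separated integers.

Step 1: demand=4,sold=4 ship[2->3]=2 ship[1->2]=2 ship[0->1]=2 prod=2 -> inv=[4 4 2 8]
Step 2: demand=4,sold=4 ship[2->3]=2 ship[1->2]=2 ship[0->1]=2 prod=2 -> inv=[4 4 2 6]
Step 3: demand=4,sold=4 ship[2->3]=2 ship[1->2]=2 ship[0->1]=2 prod=2 -> inv=[4 4 2 4]
Step 4: demand=4,sold=4 ship[2->3]=2 ship[1->2]=2 ship[0->1]=2 prod=2 -> inv=[4 4 2 2]

4 4 2 2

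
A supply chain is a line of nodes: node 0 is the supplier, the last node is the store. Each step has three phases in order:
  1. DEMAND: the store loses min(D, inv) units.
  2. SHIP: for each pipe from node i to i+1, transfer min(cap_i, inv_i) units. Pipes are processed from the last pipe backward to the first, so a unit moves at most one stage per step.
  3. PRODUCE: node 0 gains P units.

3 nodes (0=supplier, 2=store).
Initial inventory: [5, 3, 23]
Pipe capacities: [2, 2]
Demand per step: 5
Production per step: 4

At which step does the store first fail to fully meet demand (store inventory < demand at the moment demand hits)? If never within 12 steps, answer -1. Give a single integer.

Step 1: demand=5,sold=5 ship[1->2]=2 ship[0->1]=2 prod=4 -> [7 3 20]
Step 2: demand=5,sold=5 ship[1->2]=2 ship[0->1]=2 prod=4 -> [9 3 17]
Step 3: demand=5,sold=5 ship[1->2]=2 ship[0->1]=2 prod=4 -> [11 3 14]
Step 4: demand=5,sold=5 ship[1->2]=2 ship[0->1]=2 prod=4 -> [13 3 11]
Step 5: demand=5,sold=5 ship[1->2]=2 ship[0->1]=2 prod=4 -> [15 3 8]
Step 6: demand=5,sold=5 ship[1->2]=2 ship[0->1]=2 prod=4 -> [17 3 5]
Step 7: demand=5,sold=5 ship[1->2]=2 ship[0->1]=2 prod=4 -> [19 3 2]
Step 8: demand=5,sold=2 ship[1->2]=2 ship[0->1]=2 prod=4 -> [21 3 2]
Step 9: demand=5,sold=2 ship[1->2]=2 ship[0->1]=2 prod=4 -> [23 3 2]
Step 10: demand=5,sold=2 ship[1->2]=2 ship[0->1]=2 prod=4 -> [25 3 2]
Step 11: demand=5,sold=2 ship[1->2]=2 ship[0->1]=2 prod=4 -> [27 3 2]
Step 12: demand=5,sold=2 ship[1->2]=2 ship[0->1]=2 prod=4 -> [29 3 2]
First stockout at step 8

8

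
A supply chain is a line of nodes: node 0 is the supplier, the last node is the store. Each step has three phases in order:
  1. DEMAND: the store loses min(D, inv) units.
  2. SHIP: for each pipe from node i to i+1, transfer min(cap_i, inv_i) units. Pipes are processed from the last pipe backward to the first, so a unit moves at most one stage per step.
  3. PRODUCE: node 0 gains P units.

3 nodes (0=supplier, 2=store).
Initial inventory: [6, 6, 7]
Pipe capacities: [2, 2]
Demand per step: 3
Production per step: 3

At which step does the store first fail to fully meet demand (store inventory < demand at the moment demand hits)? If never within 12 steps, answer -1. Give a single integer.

Step 1: demand=3,sold=3 ship[1->2]=2 ship[0->1]=2 prod=3 -> [7 6 6]
Step 2: demand=3,sold=3 ship[1->2]=2 ship[0->1]=2 prod=3 -> [8 6 5]
Step 3: demand=3,sold=3 ship[1->2]=2 ship[0->1]=2 prod=3 -> [9 6 4]
Step 4: demand=3,sold=3 ship[1->2]=2 ship[0->1]=2 prod=3 -> [10 6 3]
Step 5: demand=3,sold=3 ship[1->2]=2 ship[0->1]=2 prod=3 -> [11 6 2]
Step 6: demand=3,sold=2 ship[1->2]=2 ship[0->1]=2 prod=3 -> [12 6 2]
Step 7: demand=3,sold=2 ship[1->2]=2 ship[0->1]=2 prod=3 -> [13 6 2]
Step 8: demand=3,sold=2 ship[1->2]=2 ship[0->1]=2 prod=3 -> [14 6 2]
Step 9: demand=3,sold=2 ship[1->2]=2 ship[0->1]=2 prod=3 -> [15 6 2]
Step 10: demand=3,sold=2 ship[1->2]=2 ship[0->1]=2 prod=3 -> [16 6 2]
Step 11: demand=3,sold=2 ship[1->2]=2 ship[0->1]=2 prod=3 -> [17 6 2]
Step 12: demand=3,sold=2 ship[1->2]=2 ship[0->1]=2 prod=3 -> [18 6 2]
First stockout at step 6

6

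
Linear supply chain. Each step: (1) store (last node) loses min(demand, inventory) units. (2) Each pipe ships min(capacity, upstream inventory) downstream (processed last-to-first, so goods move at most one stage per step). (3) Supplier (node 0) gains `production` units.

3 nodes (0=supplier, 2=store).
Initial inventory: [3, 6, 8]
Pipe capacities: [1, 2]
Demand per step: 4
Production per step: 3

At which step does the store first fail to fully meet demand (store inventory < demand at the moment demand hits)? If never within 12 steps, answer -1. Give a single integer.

Step 1: demand=4,sold=4 ship[1->2]=2 ship[0->1]=1 prod=3 -> [5 5 6]
Step 2: demand=4,sold=4 ship[1->2]=2 ship[0->1]=1 prod=3 -> [7 4 4]
Step 3: demand=4,sold=4 ship[1->2]=2 ship[0->1]=1 prod=3 -> [9 3 2]
Step 4: demand=4,sold=2 ship[1->2]=2 ship[0->1]=1 prod=3 -> [11 2 2]
Step 5: demand=4,sold=2 ship[1->2]=2 ship[0->1]=1 prod=3 -> [13 1 2]
Step 6: demand=4,sold=2 ship[1->2]=1 ship[0->1]=1 prod=3 -> [15 1 1]
Step 7: demand=4,sold=1 ship[1->2]=1 ship[0->1]=1 prod=3 -> [17 1 1]
Step 8: demand=4,sold=1 ship[1->2]=1 ship[0->1]=1 prod=3 -> [19 1 1]
Step 9: demand=4,sold=1 ship[1->2]=1 ship[0->1]=1 prod=3 -> [21 1 1]
Step 10: demand=4,sold=1 ship[1->2]=1 ship[0->1]=1 prod=3 -> [23 1 1]
Step 11: demand=4,sold=1 ship[1->2]=1 ship[0->1]=1 prod=3 -> [25 1 1]
Step 12: demand=4,sold=1 ship[1->2]=1 ship[0->1]=1 prod=3 -> [27 1 1]
First stockout at step 4

4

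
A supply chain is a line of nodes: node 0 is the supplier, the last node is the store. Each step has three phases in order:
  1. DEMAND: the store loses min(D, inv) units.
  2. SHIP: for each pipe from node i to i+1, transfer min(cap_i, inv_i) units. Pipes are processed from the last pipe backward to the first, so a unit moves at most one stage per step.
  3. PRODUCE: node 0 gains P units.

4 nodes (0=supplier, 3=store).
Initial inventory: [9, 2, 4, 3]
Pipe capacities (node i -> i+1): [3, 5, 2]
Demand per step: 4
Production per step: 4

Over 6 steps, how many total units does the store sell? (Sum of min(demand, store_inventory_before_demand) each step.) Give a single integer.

Answer: 13

Derivation:
Step 1: sold=3 (running total=3) -> [10 3 4 2]
Step 2: sold=2 (running total=5) -> [11 3 5 2]
Step 3: sold=2 (running total=7) -> [12 3 6 2]
Step 4: sold=2 (running total=9) -> [13 3 7 2]
Step 5: sold=2 (running total=11) -> [14 3 8 2]
Step 6: sold=2 (running total=13) -> [15 3 9 2]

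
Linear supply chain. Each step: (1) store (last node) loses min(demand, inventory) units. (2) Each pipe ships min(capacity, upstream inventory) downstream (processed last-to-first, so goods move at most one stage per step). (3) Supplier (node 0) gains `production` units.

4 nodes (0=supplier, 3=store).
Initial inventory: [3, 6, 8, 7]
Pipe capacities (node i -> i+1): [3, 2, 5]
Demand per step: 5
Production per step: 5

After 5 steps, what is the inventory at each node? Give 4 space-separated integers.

Step 1: demand=5,sold=5 ship[2->3]=5 ship[1->2]=2 ship[0->1]=3 prod=5 -> inv=[5 7 5 7]
Step 2: demand=5,sold=5 ship[2->3]=5 ship[1->2]=2 ship[0->1]=3 prod=5 -> inv=[7 8 2 7]
Step 3: demand=5,sold=5 ship[2->3]=2 ship[1->2]=2 ship[0->1]=3 prod=5 -> inv=[9 9 2 4]
Step 4: demand=5,sold=4 ship[2->3]=2 ship[1->2]=2 ship[0->1]=3 prod=5 -> inv=[11 10 2 2]
Step 5: demand=5,sold=2 ship[2->3]=2 ship[1->2]=2 ship[0->1]=3 prod=5 -> inv=[13 11 2 2]

13 11 2 2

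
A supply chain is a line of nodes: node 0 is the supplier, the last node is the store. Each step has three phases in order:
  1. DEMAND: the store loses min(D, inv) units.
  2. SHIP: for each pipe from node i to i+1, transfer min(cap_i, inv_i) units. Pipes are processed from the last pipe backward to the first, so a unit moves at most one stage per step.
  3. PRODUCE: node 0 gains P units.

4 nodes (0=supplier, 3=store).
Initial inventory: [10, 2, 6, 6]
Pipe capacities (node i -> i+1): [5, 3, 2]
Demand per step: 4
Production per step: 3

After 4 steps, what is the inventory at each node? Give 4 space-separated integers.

Step 1: demand=4,sold=4 ship[2->3]=2 ship[1->2]=2 ship[0->1]=5 prod=3 -> inv=[8 5 6 4]
Step 2: demand=4,sold=4 ship[2->3]=2 ship[1->2]=3 ship[0->1]=5 prod=3 -> inv=[6 7 7 2]
Step 3: demand=4,sold=2 ship[2->3]=2 ship[1->2]=3 ship[0->1]=5 prod=3 -> inv=[4 9 8 2]
Step 4: demand=4,sold=2 ship[2->3]=2 ship[1->2]=3 ship[0->1]=4 prod=3 -> inv=[3 10 9 2]

3 10 9 2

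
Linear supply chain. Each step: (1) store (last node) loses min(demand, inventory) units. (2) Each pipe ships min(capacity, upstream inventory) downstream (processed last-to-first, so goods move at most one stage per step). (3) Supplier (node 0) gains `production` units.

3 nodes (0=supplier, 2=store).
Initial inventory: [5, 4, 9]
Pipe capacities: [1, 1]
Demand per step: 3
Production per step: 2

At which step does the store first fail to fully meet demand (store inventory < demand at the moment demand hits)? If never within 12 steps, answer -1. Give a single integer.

Step 1: demand=3,sold=3 ship[1->2]=1 ship[0->1]=1 prod=2 -> [6 4 7]
Step 2: demand=3,sold=3 ship[1->2]=1 ship[0->1]=1 prod=2 -> [7 4 5]
Step 3: demand=3,sold=3 ship[1->2]=1 ship[0->1]=1 prod=2 -> [8 4 3]
Step 4: demand=3,sold=3 ship[1->2]=1 ship[0->1]=1 prod=2 -> [9 4 1]
Step 5: demand=3,sold=1 ship[1->2]=1 ship[0->1]=1 prod=2 -> [10 4 1]
Step 6: demand=3,sold=1 ship[1->2]=1 ship[0->1]=1 prod=2 -> [11 4 1]
Step 7: demand=3,sold=1 ship[1->2]=1 ship[0->1]=1 prod=2 -> [12 4 1]
Step 8: demand=3,sold=1 ship[1->2]=1 ship[0->1]=1 prod=2 -> [13 4 1]
Step 9: demand=3,sold=1 ship[1->2]=1 ship[0->1]=1 prod=2 -> [14 4 1]
Step 10: demand=3,sold=1 ship[1->2]=1 ship[0->1]=1 prod=2 -> [15 4 1]
Step 11: demand=3,sold=1 ship[1->2]=1 ship[0->1]=1 prod=2 -> [16 4 1]
Step 12: demand=3,sold=1 ship[1->2]=1 ship[0->1]=1 prod=2 -> [17 4 1]
First stockout at step 5

5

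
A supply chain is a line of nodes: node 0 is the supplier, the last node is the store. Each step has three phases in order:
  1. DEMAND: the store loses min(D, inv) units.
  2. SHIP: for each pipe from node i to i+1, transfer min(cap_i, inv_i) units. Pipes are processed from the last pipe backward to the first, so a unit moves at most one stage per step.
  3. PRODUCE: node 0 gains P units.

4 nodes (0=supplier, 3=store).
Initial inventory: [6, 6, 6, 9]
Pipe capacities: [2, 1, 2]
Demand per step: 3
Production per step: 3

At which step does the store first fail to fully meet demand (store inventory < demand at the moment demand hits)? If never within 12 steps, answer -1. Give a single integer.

Step 1: demand=3,sold=3 ship[2->3]=2 ship[1->2]=1 ship[0->1]=2 prod=3 -> [7 7 5 8]
Step 2: demand=3,sold=3 ship[2->3]=2 ship[1->2]=1 ship[0->1]=2 prod=3 -> [8 8 4 7]
Step 3: demand=3,sold=3 ship[2->3]=2 ship[1->2]=1 ship[0->1]=2 prod=3 -> [9 9 3 6]
Step 4: demand=3,sold=3 ship[2->3]=2 ship[1->2]=1 ship[0->1]=2 prod=3 -> [10 10 2 5]
Step 5: demand=3,sold=3 ship[2->3]=2 ship[1->2]=1 ship[0->1]=2 prod=3 -> [11 11 1 4]
Step 6: demand=3,sold=3 ship[2->3]=1 ship[1->2]=1 ship[0->1]=2 prod=3 -> [12 12 1 2]
Step 7: demand=3,sold=2 ship[2->3]=1 ship[1->2]=1 ship[0->1]=2 prod=3 -> [13 13 1 1]
Step 8: demand=3,sold=1 ship[2->3]=1 ship[1->2]=1 ship[0->1]=2 prod=3 -> [14 14 1 1]
Step 9: demand=3,sold=1 ship[2->3]=1 ship[1->2]=1 ship[0->1]=2 prod=3 -> [15 15 1 1]
Step 10: demand=3,sold=1 ship[2->3]=1 ship[1->2]=1 ship[0->1]=2 prod=3 -> [16 16 1 1]
Step 11: demand=3,sold=1 ship[2->3]=1 ship[1->2]=1 ship[0->1]=2 prod=3 -> [17 17 1 1]
Step 12: demand=3,sold=1 ship[2->3]=1 ship[1->2]=1 ship[0->1]=2 prod=3 -> [18 18 1 1]
First stockout at step 7

7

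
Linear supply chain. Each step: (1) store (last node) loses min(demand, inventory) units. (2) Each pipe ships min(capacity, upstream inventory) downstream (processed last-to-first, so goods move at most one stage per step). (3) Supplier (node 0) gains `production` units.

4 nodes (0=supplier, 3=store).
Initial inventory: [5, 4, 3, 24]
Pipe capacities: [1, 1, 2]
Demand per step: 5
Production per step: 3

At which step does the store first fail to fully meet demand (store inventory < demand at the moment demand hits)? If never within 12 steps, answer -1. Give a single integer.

Step 1: demand=5,sold=5 ship[2->3]=2 ship[1->2]=1 ship[0->1]=1 prod=3 -> [7 4 2 21]
Step 2: demand=5,sold=5 ship[2->3]=2 ship[1->2]=1 ship[0->1]=1 prod=3 -> [9 4 1 18]
Step 3: demand=5,sold=5 ship[2->3]=1 ship[1->2]=1 ship[0->1]=1 prod=3 -> [11 4 1 14]
Step 4: demand=5,sold=5 ship[2->3]=1 ship[1->2]=1 ship[0->1]=1 prod=3 -> [13 4 1 10]
Step 5: demand=5,sold=5 ship[2->3]=1 ship[1->2]=1 ship[0->1]=1 prod=3 -> [15 4 1 6]
Step 6: demand=5,sold=5 ship[2->3]=1 ship[1->2]=1 ship[0->1]=1 prod=3 -> [17 4 1 2]
Step 7: demand=5,sold=2 ship[2->3]=1 ship[1->2]=1 ship[0->1]=1 prod=3 -> [19 4 1 1]
Step 8: demand=5,sold=1 ship[2->3]=1 ship[1->2]=1 ship[0->1]=1 prod=3 -> [21 4 1 1]
Step 9: demand=5,sold=1 ship[2->3]=1 ship[1->2]=1 ship[0->1]=1 prod=3 -> [23 4 1 1]
Step 10: demand=5,sold=1 ship[2->3]=1 ship[1->2]=1 ship[0->1]=1 prod=3 -> [25 4 1 1]
Step 11: demand=5,sold=1 ship[2->3]=1 ship[1->2]=1 ship[0->1]=1 prod=3 -> [27 4 1 1]
Step 12: demand=5,sold=1 ship[2->3]=1 ship[1->2]=1 ship[0->1]=1 prod=3 -> [29 4 1 1]
First stockout at step 7

7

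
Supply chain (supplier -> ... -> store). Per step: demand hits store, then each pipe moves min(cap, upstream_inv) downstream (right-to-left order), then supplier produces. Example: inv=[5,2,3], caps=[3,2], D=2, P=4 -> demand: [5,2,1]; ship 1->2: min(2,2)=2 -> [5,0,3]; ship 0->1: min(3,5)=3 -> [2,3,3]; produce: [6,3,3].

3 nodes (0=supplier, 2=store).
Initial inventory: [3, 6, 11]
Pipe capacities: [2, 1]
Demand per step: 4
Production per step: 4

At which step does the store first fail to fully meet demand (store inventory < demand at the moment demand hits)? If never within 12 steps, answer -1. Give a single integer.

Step 1: demand=4,sold=4 ship[1->2]=1 ship[0->1]=2 prod=4 -> [5 7 8]
Step 2: demand=4,sold=4 ship[1->2]=1 ship[0->1]=2 prod=4 -> [7 8 5]
Step 3: demand=4,sold=4 ship[1->2]=1 ship[0->1]=2 prod=4 -> [9 9 2]
Step 4: demand=4,sold=2 ship[1->2]=1 ship[0->1]=2 prod=4 -> [11 10 1]
Step 5: demand=4,sold=1 ship[1->2]=1 ship[0->1]=2 prod=4 -> [13 11 1]
Step 6: demand=4,sold=1 ship[1->2]=1 ship[0->1]=2 prod=4 -> [15 12 1]
Step 7: demand=4,sold=1 ship[1->2]=1 ship[0->1]=2 prod=4 -> [17 13 1]
Step 8: demand=4,sold=1 ship[1->2]=1 ship[0->1]=2 prod=4 -> [19 14 1]
Step 9: demand=4,sold=1 ship[1->2]=1 ship[0->1]=2 prod=4 -> [21 15 1]
Step 10: demand=4,sold=1 ship[1->2]=1 ship[0->1]=2 prod=4 -> [23 16 1]
Step 11: demand=4,sold=1 ship[1->2]=1 ship[0->1]=2 prod=4 -> [25 17 1]
Step 12: demand=4,sold=1 ship[1->2]=1 ship[0->1]=2 prod=4 -> [27 18 1]
First stockout at step 4

4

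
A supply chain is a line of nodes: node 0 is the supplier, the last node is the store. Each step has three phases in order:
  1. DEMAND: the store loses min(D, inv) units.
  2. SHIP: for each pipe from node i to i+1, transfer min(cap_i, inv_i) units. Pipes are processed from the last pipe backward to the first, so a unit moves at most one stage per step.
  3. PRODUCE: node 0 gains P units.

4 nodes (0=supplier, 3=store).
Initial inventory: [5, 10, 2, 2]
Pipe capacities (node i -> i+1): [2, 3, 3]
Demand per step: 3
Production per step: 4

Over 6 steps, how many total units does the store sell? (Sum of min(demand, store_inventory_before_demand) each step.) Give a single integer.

Answer: 16

Derivation:
Step 1: sold=2 (running total=2) -> [7 9 3 2]
Step 2: sold=2 (running total=4) -> [9 8 3 3]
Step 3: sold=3 (running total=7) -> [11 7 3 3]
Step 4: sold=3 (running total=10) -> [13 6 3 3]
Step 5: sold=3 (running total=13) -> [15 5 3 3]
Step 6: sold=3 (running total=16) -> [17 4 3 3]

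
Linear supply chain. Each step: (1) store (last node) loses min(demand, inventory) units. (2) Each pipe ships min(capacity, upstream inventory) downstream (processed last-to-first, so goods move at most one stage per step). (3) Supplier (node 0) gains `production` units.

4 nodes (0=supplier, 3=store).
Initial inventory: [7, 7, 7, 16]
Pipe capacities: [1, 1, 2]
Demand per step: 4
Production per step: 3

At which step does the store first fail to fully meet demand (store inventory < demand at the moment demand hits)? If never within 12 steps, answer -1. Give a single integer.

Step 1: demand=4,sold=4 ship[2->3]=2 ship[1->2]=1 ship[0->1]=1 prod=3 -> [9 7 6 14]
Step 2: demand=4,sold=4 ship[2->3]=2 ship[1->2]=1 ship[0->1]=1 prod=3 -> [11 7 5 12]
Step 3: demand=4,sold=4 ship[2->3]=2 ship[1->2]=1 ship[0->1]=1 prod=3 -> [13 7 4 10]
Step 4: demand=4,sold=4 ship[2->3]=2 ship[1->2]=1 ship[0->1]=1 prod=3 -> [15 7 3 8]
Step 5: demand=4,sold=4 ship[2->3]=2 ship[1->2]=1 ship[0->1]=1 prod=3 -> [17 7 2 6]
Step 6: demand=4,sold=4 ship[2->3]=2 ship[1->2]=1 ship[0->1]=1 prod=3 -> [19 7 1 4]
Step 7: demand=4,sold=4 ship[2->3]=1 ship[1->2]=1 ship[0->1]=1 prod=3 -> [21 7 1 1]
Step 8: demand=4,sold=1 ship[2->3]=1 ship[1->2]=1 ship[0->1]=1 prod=3 -> [23 7 1 1]
Step 9: demand=4,sold=1 ship[2->3]=1 ship[1->2]=1 ship[0->1]=1 prod=3 -> [25 7 1 1]
Step 10: demand=4,sold=1 ship[2->3]=1 ship[1->2]=1 ship[0->1]=1 prod=3 -> [27 7 1 1]
Step 11: demand=4,sold=1 ship[2->3]=1 ship[1->2]=1 ship[0->1]=1 prod=3 -> [29 7 1 1]
Step 12: demand=4,sold=1 ship[2->3]=1 ship[1->2]=1 ship[0->1]=1 prod=3 -> [31 7 1 1]
First stockout at step 8

8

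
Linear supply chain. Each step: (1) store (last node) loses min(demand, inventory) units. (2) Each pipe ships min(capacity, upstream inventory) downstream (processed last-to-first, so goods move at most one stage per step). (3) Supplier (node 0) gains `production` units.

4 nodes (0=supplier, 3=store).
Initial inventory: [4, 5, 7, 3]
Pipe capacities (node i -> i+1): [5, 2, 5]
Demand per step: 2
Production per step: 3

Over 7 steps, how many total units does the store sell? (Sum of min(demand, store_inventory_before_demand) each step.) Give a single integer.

Answer: 14

Derivation:
Step 1: sold=2 (running total=2) -> [3 7 4 6]
Step 2: sold=2 (running total=4) -> [3 8 2 8]
Step 3: sold=2 (running total=6) -> [3 9 2 8]
Step 4: sold=2 (running total=8) -> [3 10 2 8]
Step 5: sold=2 (running total=10) -> [3 11 2 8]
Step 6: sold=2 (running total=12) -> [3 12 2 8]
Step 7: sold=2 (running total=14) -> [3 13 2 8]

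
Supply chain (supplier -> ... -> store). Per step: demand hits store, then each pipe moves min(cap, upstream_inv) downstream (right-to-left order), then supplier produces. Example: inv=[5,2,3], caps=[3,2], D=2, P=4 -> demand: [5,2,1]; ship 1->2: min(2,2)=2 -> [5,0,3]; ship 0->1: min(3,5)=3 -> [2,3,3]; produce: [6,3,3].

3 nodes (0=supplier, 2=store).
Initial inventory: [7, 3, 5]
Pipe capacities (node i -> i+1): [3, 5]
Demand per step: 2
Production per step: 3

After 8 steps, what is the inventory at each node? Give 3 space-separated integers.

Step 1: demand=2,sold=2 ship[1->2]=3 ship[0->1]=3 prod=3 -> inv=[7 3 6]
Step 2: demand=2,sold=2 ship[1->2]=3 ship[0->1]=3 prod=3 -> inv=[7 3 7]
Step 3: demand=2,sold=2 ship[1->2]=3 ship[0->1]=3 prod=3 -> inv=[7 3 8]
Step 4: demand=2,sold=2 ship[1->2]=3 ship[0->1]=3 prod=3 -> inv=[7 3 9]
Step 5: demand=2,sold=2 ship[1->2]=3 ship[0->1]=3 prod=3 -> inv=[7 3 10]
Step 6: demand=2,sold=2 ship[1->2]=3 ship[0->1]=3 prod=3 -> inv=[7 3 11]
Step 7: demand=2,sold=2 ship[1->2]=3 ship[0->1]=3 prod=3 -> inv=[7 3 12]
Step 8: demand=2,sold=2 ship[1->2]=3 ship[0->1]=3 prod=3 -> inv=[7 3 13]

7 3 13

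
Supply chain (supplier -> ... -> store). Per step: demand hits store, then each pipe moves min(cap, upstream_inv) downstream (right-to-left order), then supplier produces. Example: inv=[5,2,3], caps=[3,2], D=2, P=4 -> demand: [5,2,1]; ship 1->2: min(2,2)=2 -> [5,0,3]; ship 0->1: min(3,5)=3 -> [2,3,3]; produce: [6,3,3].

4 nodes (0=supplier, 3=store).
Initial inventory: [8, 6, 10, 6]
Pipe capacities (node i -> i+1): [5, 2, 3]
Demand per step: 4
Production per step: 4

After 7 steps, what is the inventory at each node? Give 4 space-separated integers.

Step 1: demand=4,sold=4 ship[2->3]=3 ship[1->2]=2 ship[0->1]=5 prod=4 -> inv=[7 9 9 5]
Step 2: demand=4,sold=4 ship[2->3]=3 ship[1->2]=2 ship[0->1]=5 prod=4 -> inv=[6 12 8 4]
Step 3: demand=4,sold=4 ship[2->3]=3 ship[1->2]=2 ship[0->1]=5 prod=4 -> inv=[5 15 7 3]
Step 4: demand=4,sold=3 ship[2->3]=3 ship[1->2]=2 ship[0->1]=5 prod=4 -> inv=[4 18 6 3]
Step 5: demand=4,sold=3 ship[2->3]=3 ship[1->2]=2 ship[0->1]=4 prod=4 -> inv=[4 20 5 3]
Step 6: demand=4,sold=3 ship[2->3]=3 ship[1->2]=2 ship[0->1]=4 prod=4 -> inv=[4 22 4 3]
Step 7: demand=4,sold=3 ship[2->3]=3 ship[1->2]=2 ship[0->1]=4 prod=4 -> inv=[4 24 3 3]

4 24 3 3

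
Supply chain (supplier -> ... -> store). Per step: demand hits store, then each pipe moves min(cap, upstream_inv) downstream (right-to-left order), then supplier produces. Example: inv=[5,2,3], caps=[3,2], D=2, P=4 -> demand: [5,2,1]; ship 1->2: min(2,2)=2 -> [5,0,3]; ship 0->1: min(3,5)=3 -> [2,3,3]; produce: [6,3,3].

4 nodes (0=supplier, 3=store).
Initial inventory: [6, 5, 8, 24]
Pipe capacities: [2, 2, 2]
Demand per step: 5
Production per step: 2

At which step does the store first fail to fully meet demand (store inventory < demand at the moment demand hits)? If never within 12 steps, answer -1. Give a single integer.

Step 1: demand=5,sold=5 ship[2->3]=2 ship[1->2]=2 ship[0->1]=2 prod=2 -> [6 5 8 21]
Step 2: demand=5,sold=5 ship[2->3]=2 ship[1->2]=2 ship[0->1]=2 prod=2 -> [6 5 8 18]
Step 3: demand=5,sold=5 ship[2->3]=2 ship[1->2]=2 ship[0->1]=2 prod=2 -> [6 5 8 15]
Step 4: demand=5,sold=5 ship[2->3]=2 ship[1->2]=2 ship[0->1]=2 prod=2 -> [6 5 8 12]
Step 5: demand=5,sold=5 ship[2->3]=2 ship[1->2]=2 ship[0->1]=2 prod=2 -> [6 5 8 9]
Step 6: demand=5,sold=5 ship[2->3]=2 ship[1->2]=2 ship[0->1]=2 prod=2 -> [6 5 8 6]
Step 7: demand=5,sold=5 ship[2->3]=2 ship[1->2]=2 ship[0->1]=2 prod=2 -> [6 5 8 3]
Step 8: demand=5,sold=3 ship[2->3]=2 ship[1->2]=2 ship[0->1]=2 prod=2 -> [6 5 8 2]
Step 9: demand=5,sold=2 ship[2->3]=2 ship[1->2]=2 ship[0->1]=2 prod=2 -> [6 5 8 2]
Step 10: demand=5,sold=2 ship[2->3]=2 ship[1->2]=2 ship[0->1]=2 prod=2 -> [6 5 8 2]
Step 11: demand=5,sold=2 ship[2->3]=2 ship[1->2]=2 ship[0->1]=2 prod=2 -> [6 5 8 2]
Step 12: demand=5,sold=2 ship[2->3]=2 ship[1->2]=2 ship[0->1]=2 prod=2 -> [6 5 8 2]
First stockout at step 8

8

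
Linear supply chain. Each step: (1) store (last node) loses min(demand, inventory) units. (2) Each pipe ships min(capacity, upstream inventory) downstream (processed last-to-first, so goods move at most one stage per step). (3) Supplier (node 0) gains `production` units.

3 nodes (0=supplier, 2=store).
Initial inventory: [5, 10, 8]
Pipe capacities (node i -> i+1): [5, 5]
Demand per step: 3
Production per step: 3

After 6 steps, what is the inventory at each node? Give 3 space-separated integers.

Step 1: demand=3,sold=3 ship[1->2]=5 ship[0->1]=5 prod=3 -> inv=[3 10 10]
Step 2: demand=3,sold=3 ship[1->2]=5 ship[0->1]=3 prod=3 -> inv=[3 8 12]
Step 3: demand=3,sold=3 ship[1->2]=5 ship[0->1]=3 prod=3 -> inv=[3 6 14]
Step 4: demand=3,sold=3 ship[1->2]=5 ship[0->1]=3 prod=3 -> inv=[3 4 16]
Step 5: demand=3,sold=3 ship[1->2]=4 ship[0->1]=3 prod=3 -> inv=[3 3 17]
Step 6: demand=3,sold=3 ship[1->2]=3 ship[0->1]=3 prod=3 -> inv=[3 3 17]

3 3 17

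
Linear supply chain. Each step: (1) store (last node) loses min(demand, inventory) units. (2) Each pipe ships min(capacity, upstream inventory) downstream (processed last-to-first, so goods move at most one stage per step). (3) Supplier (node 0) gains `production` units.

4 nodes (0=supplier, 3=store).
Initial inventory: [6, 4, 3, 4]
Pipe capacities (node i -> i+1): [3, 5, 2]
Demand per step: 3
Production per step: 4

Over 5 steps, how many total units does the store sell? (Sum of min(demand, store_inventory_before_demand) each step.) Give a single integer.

Step 1: sold=3 (running total=3) -> [7 3 5 3]
Step 2: sold=3 (running total=6) -> [8 3 6 2]
Step 3: sold=2 (running total=8) -> [9 3 7 2]
Step 4: sold=2 (running total=10) -> [10 3 8 2]
Step 5: sold=2 (running total=12) -> [11 3 9 2]

Answer: 12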